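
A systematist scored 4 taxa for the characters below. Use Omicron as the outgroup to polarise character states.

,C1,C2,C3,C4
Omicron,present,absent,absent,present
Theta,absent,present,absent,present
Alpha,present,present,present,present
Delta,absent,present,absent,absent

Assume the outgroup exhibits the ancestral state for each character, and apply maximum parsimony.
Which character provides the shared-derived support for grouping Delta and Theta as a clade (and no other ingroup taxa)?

C1

Character polarity is set by the outgroup: the derived state is whichever differs from the outgroup's state, so for C1, C4 the derived state is 'absent', and for the remaining characters it is 'present'.
Only Delta and Theta show the derived state 'absent' for C1, supporting them as a clade.
C2 (derived state 'present') is shared by all ingroup taxa — unites the whole ingroup.
C3: derived state 'present' in Alpha only — an autapomorphy, so it tells us nothing about relationships among taxa.
C4 (derived state 'absent') is unique to Delta (autapomorphy; uninformative for grouping).
Most parsimonious ingroup topology: ((Theta,Delta),Alpha).
The clade {Delta, Theta} is supported by C1: its derived state 'absent' occurs in exactly those taxa and in no other taxon (including the outgroup).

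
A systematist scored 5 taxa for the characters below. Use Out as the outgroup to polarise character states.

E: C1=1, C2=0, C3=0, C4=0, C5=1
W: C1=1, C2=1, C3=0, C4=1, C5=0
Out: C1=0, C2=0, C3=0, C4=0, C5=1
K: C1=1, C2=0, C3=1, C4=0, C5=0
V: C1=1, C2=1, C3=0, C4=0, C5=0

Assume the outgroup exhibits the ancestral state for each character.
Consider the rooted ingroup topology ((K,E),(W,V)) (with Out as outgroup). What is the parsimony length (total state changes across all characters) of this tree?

Map each character onto ((K,E),(W,V)) (rooted by Out) and count the minimum state changes it requires (Fitch parsimony):
C1: 1; C2: 1; C3: 1; C4: 1; C5: 2.
Total tree length = 6.

6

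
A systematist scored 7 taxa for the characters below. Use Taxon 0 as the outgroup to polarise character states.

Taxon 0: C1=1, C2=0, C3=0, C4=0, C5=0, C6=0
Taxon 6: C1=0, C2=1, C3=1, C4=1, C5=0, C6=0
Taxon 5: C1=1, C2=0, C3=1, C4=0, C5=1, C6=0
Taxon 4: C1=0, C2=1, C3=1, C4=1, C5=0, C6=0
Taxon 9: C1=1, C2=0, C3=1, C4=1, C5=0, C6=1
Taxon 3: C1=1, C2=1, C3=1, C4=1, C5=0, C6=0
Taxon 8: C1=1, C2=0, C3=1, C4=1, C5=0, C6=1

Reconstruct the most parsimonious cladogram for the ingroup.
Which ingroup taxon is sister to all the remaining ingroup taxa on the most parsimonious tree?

Taxon 5

Character polarity is set by the outgroup: the derived state is whichever differs from the outgroup's state, so for C1 the derived state is '0', and for the remaining characters it is '1'.
C1 (derived state '0') is shared by Taxon 4 and Taxon 6 — a synapomorphy uniting that clade.
C2: derived state '1' in Taxon 3, Taxon 4, and Taxon 6 only — synapomorphy for {Taxon 3, Taxon 4, Taxon 6}.
C3 (derived state '1') is shared by all ingroup taxa — unites the whole ingroup.
C4: derived state '1' in Taxon 3, Taxon 4, Taxon 6, Taxon 8, and Taxon 9 only — synapomorphy for {Taxon 3, Taxon 4, Taxon 6, Taxon 8, Taxon 9}.
C5: derived state '1' in Taxon 5 only — an autapomorphy, so it tells us nothing about relationships among taxa.
Only Taxon 8 and Taxon 9 show the derived state '1' for C6, supporting them as a clade.
Most parsimonious ingroup topology: ((((Taxon 6,Taxon 4),Taxon 3),(Taxon 9,Taxon 8)),Taxon 5).
Taxon 5 is sister to the clade containing all other ingroup taxa, so it is the earliest-diverging (most basal) ingroup lineage.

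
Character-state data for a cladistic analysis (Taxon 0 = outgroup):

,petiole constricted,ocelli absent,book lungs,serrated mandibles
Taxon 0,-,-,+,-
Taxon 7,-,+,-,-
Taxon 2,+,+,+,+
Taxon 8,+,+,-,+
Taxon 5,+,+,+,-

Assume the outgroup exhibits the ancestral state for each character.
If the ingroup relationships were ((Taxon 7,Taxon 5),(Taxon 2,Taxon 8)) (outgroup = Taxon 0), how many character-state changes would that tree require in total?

Map each character onto ((Taxon 7,Taxon 5),(Taxon 2,Taxon 8)) (rooted by Taxon 0) and count the minimum state changes it requires (Fitch parsimony):
petiole constricted: 2; ocelli absent: 1; book lungs: 2; serrated mandibles: 1.
Total tree length = 6.

6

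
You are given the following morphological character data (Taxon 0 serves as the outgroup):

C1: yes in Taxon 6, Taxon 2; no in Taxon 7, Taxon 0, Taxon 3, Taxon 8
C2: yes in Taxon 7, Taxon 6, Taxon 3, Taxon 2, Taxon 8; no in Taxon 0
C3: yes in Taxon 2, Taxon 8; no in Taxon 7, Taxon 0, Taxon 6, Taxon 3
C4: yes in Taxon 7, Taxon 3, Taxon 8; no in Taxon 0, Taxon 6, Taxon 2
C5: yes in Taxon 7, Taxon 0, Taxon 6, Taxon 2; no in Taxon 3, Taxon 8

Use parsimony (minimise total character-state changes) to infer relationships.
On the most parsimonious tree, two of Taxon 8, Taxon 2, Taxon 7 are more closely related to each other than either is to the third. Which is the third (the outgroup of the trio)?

Character polarity is set by the outgroup: the derived state is whichever differs from the outgroup's state, so for C5 the derived state is 'no', and for the remaining characters it is 'yes'.
Only Taxon 2 and Taxon 6 show the derived state 'yes' for C1, supporting them as a clade.
All ingroup taxa share the derived state 'yes' for C2; it defines the ingroup but does not resolve relationships within it.
C3 groups Taxon 2 and Taxon 8, which is incompatible with the clades supported by the remaining characters; treating it as convergent (homoplasy) costs fewer steps than any alternative tree.
Only Taxon 3, Taxon 7, and Taxon 8 show the derived state 'yes' for C4, supporting them as a clade.
C5 (derived state 'no') is shared by Taxon 3 and Taxon 8 — a synapomorphy uniting that clade.
Most parsimonious ingroup topology: ((Taxon 7,(Taxon 8,Taxon 3)),(Taxon 2,Taxon 6)).
Taxon 8 and Taxon 7 share a more recent common ancestor with each other than either does with Taxon 2, so Taxon 2 is the least closely related of the three.

Taxon 2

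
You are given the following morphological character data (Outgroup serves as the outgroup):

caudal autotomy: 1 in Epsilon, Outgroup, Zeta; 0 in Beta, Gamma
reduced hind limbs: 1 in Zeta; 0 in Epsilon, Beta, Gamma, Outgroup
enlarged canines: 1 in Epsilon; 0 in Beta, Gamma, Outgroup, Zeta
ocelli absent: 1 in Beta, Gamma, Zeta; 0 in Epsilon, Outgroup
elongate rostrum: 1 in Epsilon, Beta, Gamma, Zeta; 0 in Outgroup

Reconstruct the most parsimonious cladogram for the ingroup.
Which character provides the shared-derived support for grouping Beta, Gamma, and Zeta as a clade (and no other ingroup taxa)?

ocelli absent

Character polarity is set by the outgroup: the derived state is whichever differs from the outgroup's state, so for caudal autotomy the derived state is '0', and for the remaining characters it is '1'.
Only Beta and Gamma show the derived state '0' for caudal autotomy, supporting them as a clade.
reduced hind limbs: derived state '1' in Zeta only — an autapomorphy, so it tells us nothing about relationships among taxa.
enlarged canines: derived state '1' in Epsilon only — an autapomorphy, so it tells us nothing about relationships among taxa.
ocelli absent (derived state '1') is shared by Beta, Gamma, and Zeta — a synapomorphy uniting that clade.
elongate rostrum (derived state '1') is shared by all ingroup taxa — unites the whole ingroup.
Most parsimonious ingroup topology: ((Zeta,(Gamma,Beta)),Epsilon).
The clade {Beta, Gamma, Zeta} is supported by ocelli absent: its derived state '1' occurs in exactly those taxa and in no other taxon (including the outgroup).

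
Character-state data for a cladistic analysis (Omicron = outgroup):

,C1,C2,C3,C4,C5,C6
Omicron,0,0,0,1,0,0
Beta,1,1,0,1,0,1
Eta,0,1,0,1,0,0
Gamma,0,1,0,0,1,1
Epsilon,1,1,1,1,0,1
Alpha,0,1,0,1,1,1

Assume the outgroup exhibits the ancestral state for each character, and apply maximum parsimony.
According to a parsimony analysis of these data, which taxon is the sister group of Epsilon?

Character polarity is set by the outgroup: the derived state is whichever differs from the outgroup's state, so for C4 the derived state is '0', and for the remaining characters it is '1'.
Only Beta and Epsilon show the derived state '1' for C1, supporting them as a clade.
All ingroup taxa share the derived state '1' for C2; it defines the ingroup but does not resolve relationships within it.
C3: derived state '1' in Epsilon only — an autapomorphy, so it tells us nothing about relationships among taxa.
C4 (derived state '0') is unique to Gamma (autapomorphy; uninformative for grouping).
Only Alpha and Gamma show the derived state '1' for C5, supporting them as a clade.
C6: derived state '1' in Alpha, Beta, Epsilon, and Gamma only — synapomorphy for {Alpha, Beta, Epsilon, Gamma}.
Most parsimonious ingroup topology: (((Beta,Epsilon),(Gamma,Alpha)),Eta).
Epsilon and Beta form a cherry on this tree, so they are sister taxa.

Beta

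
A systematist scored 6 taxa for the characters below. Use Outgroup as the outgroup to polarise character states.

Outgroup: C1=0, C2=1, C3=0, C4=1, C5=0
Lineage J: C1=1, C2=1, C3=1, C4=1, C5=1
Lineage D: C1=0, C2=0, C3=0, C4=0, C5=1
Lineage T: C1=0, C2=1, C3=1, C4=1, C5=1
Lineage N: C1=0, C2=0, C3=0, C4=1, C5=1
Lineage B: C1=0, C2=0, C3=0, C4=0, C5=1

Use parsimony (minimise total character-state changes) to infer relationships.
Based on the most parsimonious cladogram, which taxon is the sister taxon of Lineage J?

Character polarity is set by the outgroup: the derived state is whichever differs from the outgroup's state, so for C2, C4 the derived state is '0', and for the remaining characters it is '1'.
C1: derived state '1' in Lineage J only — an autapomorphy, so it tells us nothing about relationships among taxa.
C2 (derived state '0') is shared by Lineage B, Lineage D, and Lineage N — a synapomorphy uniting that clade.
Only Lineage J and Lineage T show the derived state '1' for C3, supporting them as a clade.
C4 (derived state '0') is shared by Lineage B and Lineage D — a synapomorphy uniting that clade.
All ingroup taxa share the derived state '1' for C5; it defines the ingroup but does not resolve relationships within it.
Most parsimonious ingroup topology: ((Lineage J,Lineage T),((Lineage D,Lineage B),Lineage N)).
Lineage J and Lineage T form a cherry on this tree, so they are sister taxa.

Lineage T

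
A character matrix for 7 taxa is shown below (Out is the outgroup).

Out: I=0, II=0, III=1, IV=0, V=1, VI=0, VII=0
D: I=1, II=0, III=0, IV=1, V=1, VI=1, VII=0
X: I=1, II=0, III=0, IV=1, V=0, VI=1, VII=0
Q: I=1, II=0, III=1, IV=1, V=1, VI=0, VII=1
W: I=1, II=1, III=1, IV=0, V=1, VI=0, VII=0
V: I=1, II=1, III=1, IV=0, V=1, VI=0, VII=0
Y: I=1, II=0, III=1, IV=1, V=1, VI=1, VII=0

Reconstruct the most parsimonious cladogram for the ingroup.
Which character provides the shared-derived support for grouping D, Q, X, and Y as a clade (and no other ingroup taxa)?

IV

Character polarity is set by the outgroup: the derived state is whichever differs from the outgroup's state, so for III, V the derived state is '0', and for the remaining characters it is '1'.
All ingroup taxa share the derived state '1' for I; it defines the ingroup but does not resolve relationships within it.
Only V and W show the derived state '1' for II, supporting them as a clade.
III (derived state '0') is shared by D and X — a synapomorphy uniting that clade.
IV: derived state '1' in D, Q, X, and Y only — synapomorphy for {D, Q, X, Y}.
V: derived state '0' in X only — an autapomorphy, so it tells us nothing about relationships among taxa.
Only D, X, and Y show the derived state '1' for VI, supporting them as a clade.
VII: derived state '1' in Q only — an autapomorphy, so it tells us nothing about relationships among taxa.
Most parsimonious ingroup topology: ((((D,X),Y),Q),(W,V)).
The clade {D, Q, X, Y} is supported by IV: its derived state '1' occurs in exactly those taxa and in no other taxon (including the outgroup).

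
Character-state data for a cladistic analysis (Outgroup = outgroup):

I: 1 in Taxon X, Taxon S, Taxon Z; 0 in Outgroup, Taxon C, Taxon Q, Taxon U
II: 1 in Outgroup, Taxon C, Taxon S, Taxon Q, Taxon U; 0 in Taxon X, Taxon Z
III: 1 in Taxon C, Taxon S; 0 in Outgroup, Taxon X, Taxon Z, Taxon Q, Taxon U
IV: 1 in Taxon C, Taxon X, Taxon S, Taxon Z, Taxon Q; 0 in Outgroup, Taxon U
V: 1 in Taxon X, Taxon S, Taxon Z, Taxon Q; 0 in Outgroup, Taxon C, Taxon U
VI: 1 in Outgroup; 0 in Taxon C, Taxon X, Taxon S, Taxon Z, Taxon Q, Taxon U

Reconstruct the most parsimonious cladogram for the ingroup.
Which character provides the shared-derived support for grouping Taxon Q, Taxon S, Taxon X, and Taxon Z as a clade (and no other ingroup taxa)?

Character polarity is set by the outgroup: the derived state is whichever differs from the outgroup's state, so for II, VI the derived state is '0', and for the remaining characters it is '1'.
Only Taxon S, Taxon X, and Taxon Z show the derived state '1' for I, supporting them as a clade.
Only Taxon X and Taxon Z show the derived state '0' for II, supporting them as a clade.
III groups Taxon C and Taxon S, which is incompatible with the clades supported by the remaining characters; treating it as convergent (homoplasy) costs fewer steps than any alternative tree.
IV: derived state '1' in Taxon C, Taxon Q, Taxon S, Taxon X, and Taxon Z only — synapomorphy for {Taxon C, Taxon Q, Taxon S, Taxon X, Taxon Z}.
V (derived state '1') is shared by Taxon Q, Taxon S, Taxon X, and Taxon Z — a synapomorphy uniting that clade.
All ingroup taxa share the derived state '0' for VI; it defines the ingroup but does not resolve relationships within it.
Most parsimonious ingroup topology: ((Taxon C,(((Taxon X,Taxon Z),Taxon S),Taxon Q)),Taxon U).
The clade {Taxon Q, Taxon S, Taxon X, Taxon Z} is supported by V: its derived state '1' occurs in exactly those taxa and in no other taxon (including the outgroup).

V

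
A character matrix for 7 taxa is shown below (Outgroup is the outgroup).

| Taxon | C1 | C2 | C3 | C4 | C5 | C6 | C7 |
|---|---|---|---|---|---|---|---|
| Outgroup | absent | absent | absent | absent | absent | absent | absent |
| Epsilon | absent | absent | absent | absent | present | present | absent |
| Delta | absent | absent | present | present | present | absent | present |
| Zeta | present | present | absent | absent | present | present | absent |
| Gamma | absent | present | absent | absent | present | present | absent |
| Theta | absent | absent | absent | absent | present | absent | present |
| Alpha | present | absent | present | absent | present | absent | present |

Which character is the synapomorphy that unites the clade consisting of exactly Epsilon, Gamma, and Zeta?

The outgroup has state 'absent' for every character, so 'present' is the derived state throughout.
C1 groups Alpha and Zeta, which is incompatible with the clades supported by the remaining characters; treating it as convergent (homoplasy) costs fewer steps than any alternative tree.
C2 (derived state 'present') is shared by Gamma and Zeta — a synapomorphy uniting that clade.
C3 (derived state 'present') is shared by Alpha and Delta — a synapomorphy uniting that clade.
C4: derived state 'present' in Delta only — an autapomorphy, so it tells us nothing about relationships among taxa.
All ingroup taxa share the derived state 'present' for C5; it defines the ingroup but does not resolve relationships within it.
C6: derived state 'present' in Epsilon, Gamma, and Zeta only — synapomorphy for {Epsilon, Gamma, Zeta}.
Only Alpha, Delta, and Theta show the derived state 'present' for C7, supporting them as a clade.
Most parsimonious ingroup topology: ((Epsilon,(Zeta,Gamma)),((Delta,Alpha),Theta)).
The clade {Epsilon, Gamma, Zeta} is supported by C6: its derived state 'present' occurs in exactly those taxa and in no other taxon (including the outgroup).

C6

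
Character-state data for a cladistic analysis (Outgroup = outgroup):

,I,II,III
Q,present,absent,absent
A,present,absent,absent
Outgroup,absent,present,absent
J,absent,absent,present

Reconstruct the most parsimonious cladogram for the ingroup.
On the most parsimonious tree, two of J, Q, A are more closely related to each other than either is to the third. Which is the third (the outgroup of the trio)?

Character polarity is set by the outgroup: the derived state is whichever differs from the outgroup's state, so for II the derived state is 'absent', and for the remaining characters it is 'present'.
Only A and Q show the derived state 'present' for I, supporting them as a clade.
II (derived state 'absent') is shared by all ingroup taxa — unites the whole ingroup.
III: derived state 'present' in J only — an autapomorphy, so it tells us nothing about relationships among taxa.
Most parsimonious ingroup topology: ((Q,A),J).
Q and A share a more recent common ancestor with each other than either does with J, so J is the least closely related of the three.

J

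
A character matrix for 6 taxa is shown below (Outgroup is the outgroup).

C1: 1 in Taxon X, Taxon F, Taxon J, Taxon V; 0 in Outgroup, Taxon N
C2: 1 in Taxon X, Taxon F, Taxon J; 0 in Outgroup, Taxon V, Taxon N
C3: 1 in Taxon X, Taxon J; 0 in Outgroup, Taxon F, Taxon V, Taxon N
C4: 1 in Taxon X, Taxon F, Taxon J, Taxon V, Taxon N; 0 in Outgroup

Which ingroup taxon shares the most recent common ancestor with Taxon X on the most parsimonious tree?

Taxon J

The outgroup has state '0' for every character, so '1' is the derived state throughout.
C1: derived state '1' in Taxon F, Taxon J, Taxon V, and Taxon X only — synapomorphy for {Taxon F, Taxon J, Taxon V, Taxon X}.
C2: derived state '1' in Taxon F, Taxon J, and Taxon X only — synapomorphy for {Taxon F, Taxon J, Taxon X}.
Only Taxon J and Taxon X show the derived state '1' for C3, supporting them as a clade.
All ingroup taxa share the derived state '1' for C4; it defines the ingroup but does not resolve relationships within it.
Most parsimonious ingroup topology: ((((Taxon X,Taxon J),Taxon F),Taxon V),Taxon N).
Taxon X and Taxon J form a cherry on this tree, so they are sister taxa.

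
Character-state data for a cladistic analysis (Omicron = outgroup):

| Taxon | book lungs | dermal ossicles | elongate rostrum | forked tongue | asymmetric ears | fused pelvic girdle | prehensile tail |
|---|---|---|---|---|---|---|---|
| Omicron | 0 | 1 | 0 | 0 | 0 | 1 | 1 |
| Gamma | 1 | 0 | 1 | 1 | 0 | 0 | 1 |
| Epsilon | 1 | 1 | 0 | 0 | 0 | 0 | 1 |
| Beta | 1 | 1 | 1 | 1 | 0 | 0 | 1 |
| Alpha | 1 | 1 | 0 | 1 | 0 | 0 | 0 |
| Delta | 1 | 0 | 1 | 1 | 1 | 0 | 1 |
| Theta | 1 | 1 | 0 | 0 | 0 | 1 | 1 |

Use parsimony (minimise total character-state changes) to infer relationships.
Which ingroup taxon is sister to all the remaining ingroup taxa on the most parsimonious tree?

Character polarity is set by the outgroup: the derived state is whichever differs from the outgroup's state, so for dermal ossicles, fused pelvic girdle, prehensile tail the derived state is '0', and for the remaining characters it is '1'.
book lungs (derived state '1') is shared by all ingroup taxa — unites the whole ingroup.
dermal ossicles: derived state '0' in Delta and Gamma only — synapomorphy for {Delta, Gamma}.
elongate rostrum: derived state '1' in Beta, Delta, and Gamma only — synapomorphy for {Beta, Delta, Gamma}.
forked tongue (derived state '1') is shared by Alpha, Beta, Delta, and Gamma — a synapomorphy uniting that clade.
asymmetric ears: derived state '1' in Delta only — an autapomorphy, so it tells us nothing about relationships among taxa.
fused pelvic girdle (derived state '0') is shared by Alpha, Beta, Delta, Epsilon, and Gamma — a synapomorphy uniting that clade.
prehensile tail (derived state '0') is unique to Alpha (autapomorphy; uninformative for grouping).
Most parsimonious ingroup topology: (((((Gamma,Delta),Beta),Alpha),Epsilon),Theta).
Theta is sister to the clade containing all other ingroup taxa, so it is the earliest-diverging (most basal) ingroup lineage.

Theta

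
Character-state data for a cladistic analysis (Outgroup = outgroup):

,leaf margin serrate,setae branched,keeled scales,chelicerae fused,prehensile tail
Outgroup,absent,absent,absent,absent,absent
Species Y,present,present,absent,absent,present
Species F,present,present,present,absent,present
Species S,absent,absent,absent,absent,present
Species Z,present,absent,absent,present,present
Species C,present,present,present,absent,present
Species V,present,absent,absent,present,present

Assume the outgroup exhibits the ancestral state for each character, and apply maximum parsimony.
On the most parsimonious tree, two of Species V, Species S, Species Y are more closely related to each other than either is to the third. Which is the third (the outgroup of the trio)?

Species S

The outgroup has state 'absent' for every character, so 'present' is the derived state throughout.
Only Species C, Species F, Species V, Species Y, and Species Z show the derived state 'present' for leaf margin serrate, supporting them as a clade.
setae branched: derived state 'present' in Species C, Species F, and Species Y only — synapomorphy for {Species C, Species F, Species Y}.
keeled scales: derived state 'present' in Species C and Species F only — synapomorphy for {Species C, Species F}.
chelicerae fused: derived state 'present' in Species V and Species Z only — synapomorphy for {Species V, Species Z}.
All ingroup taxa share the derived state 'present' for prehensile tail; it defines the ingroup but does not resolve relationships within it.
Most parsimonious ingroup topology: (((Species Y,(Species F,Species C)),(Species Z,Species V)),Species S).
Species Y and Species V share a more recent common ancestor with each other than either does with Species S, so Species S is the least closely related of the three.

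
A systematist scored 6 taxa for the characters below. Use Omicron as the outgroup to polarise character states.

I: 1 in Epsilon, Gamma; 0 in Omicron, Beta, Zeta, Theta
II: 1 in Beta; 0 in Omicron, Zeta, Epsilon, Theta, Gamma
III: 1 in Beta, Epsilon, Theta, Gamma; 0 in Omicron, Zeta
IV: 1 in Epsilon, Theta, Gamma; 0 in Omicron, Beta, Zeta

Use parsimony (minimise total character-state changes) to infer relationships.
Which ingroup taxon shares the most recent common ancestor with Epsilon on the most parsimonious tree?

Gamma

The outgroup has state '0' for every character, so '1' is the derived state throughout.
I: derived state '1' in Epsilon and Gamma only — synapomorphy for {Epsilon, Gamma}.
II (derived state '1') is unique to Beta (autapomorphy; uninformative for grouping).
III (derived state '1') is shared by Beta, Epsilon, Gamma, and Theta — a synapomorphy uniting that clade.
Only Epsilon, Gamma, and Theta show the derived state '1' for IV, supporting them as a clade.
Most parsimonious ingroup topology: ((Beta,((Epsilon,Gamma),Theta)),Zeta).
Epsilon and Gamma form a cherry on this tree, so they are sister taxa.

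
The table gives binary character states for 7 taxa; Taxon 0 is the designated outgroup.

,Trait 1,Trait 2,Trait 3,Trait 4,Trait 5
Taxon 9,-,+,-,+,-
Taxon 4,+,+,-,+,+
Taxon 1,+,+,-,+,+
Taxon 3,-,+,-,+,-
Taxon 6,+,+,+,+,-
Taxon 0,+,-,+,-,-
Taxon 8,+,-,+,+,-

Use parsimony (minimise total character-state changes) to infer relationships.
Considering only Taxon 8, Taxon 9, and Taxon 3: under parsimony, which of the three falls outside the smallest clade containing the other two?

Taxon 8

Character polarity is set by the outgroup: the derived state is whichever differs from the outgroup's state, so for Trait 1, Trait 3 the derived state is '-', and for the remaining characters it is '+'.
Only Taxon 3 and Taxon 9 show the derived state '-' for Trait 1, supporting them as a clade.
Trait 2 (derived state '+') is shared by Taxon 1, Taxon 3, Taxon 4, Taxon 6, and Taxon 9 — a synapomorphy uniting that clade.
Trait 3 (derived state '-') is shared by Taxon 1, Taxon 3, Taxon 4, and Taxon 9 — a synapomorphy uniting that clade.
Trait 4 (derived state '+') is shared by all ingroup taxa — unites the whole ingroup.
Trait 5: derived state '+' in Taxon 1 and Taxon 4 only — synapomorphy for {Taxon 1, Taxon 4}.
Most parsimonious ingroup topology: ((((Taxon 3,Taxon 9),(Taxon 4,Taxon 1)),Taxon 6),Taxon 8).
Taxon 3 and Taxon 9 share a more recent common ancestor with each other than either does with Taxon 8, so Taxon 8 is the least closely related of the three.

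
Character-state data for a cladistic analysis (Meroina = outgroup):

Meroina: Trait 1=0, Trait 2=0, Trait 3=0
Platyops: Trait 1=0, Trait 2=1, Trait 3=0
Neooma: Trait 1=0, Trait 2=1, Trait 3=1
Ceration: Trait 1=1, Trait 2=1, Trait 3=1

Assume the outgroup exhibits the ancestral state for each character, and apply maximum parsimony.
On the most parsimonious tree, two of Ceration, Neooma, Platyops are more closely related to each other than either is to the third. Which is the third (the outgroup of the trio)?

The outgroup has state '0' for every character, so '1' is the derived state throughout.
Trait 1 (derived state '1') is unique to Ceration (autapomorphy; uninformative for grouping).
All ingroup taxa share the derived state '1' for Trait 2; it defines the ingroup but does not resolve relationships within it.
Only Ceration and Neooma show the derived state '1' for Trait 3, supporting them as a clade.
Most parsimonious ingroup topology: (Platyops,(Neooma,Ceration)).
Ceration and Neooma share a more recent common ancestor with each other than either does with Platyops, so Platyops is the least closely related of the three.

Platyops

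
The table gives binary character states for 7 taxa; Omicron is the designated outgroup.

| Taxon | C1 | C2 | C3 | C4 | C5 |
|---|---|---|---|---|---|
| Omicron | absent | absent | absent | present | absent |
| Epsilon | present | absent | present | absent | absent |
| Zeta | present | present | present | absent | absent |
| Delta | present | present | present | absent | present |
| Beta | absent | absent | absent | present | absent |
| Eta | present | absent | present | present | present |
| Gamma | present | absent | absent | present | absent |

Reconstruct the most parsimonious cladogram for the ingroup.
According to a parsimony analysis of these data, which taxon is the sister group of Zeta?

Character polarity is set by the outgroup: the derived state is whichever differs from the outgroup's state, so for C4 the derived state is 'absent', and for the remaining characters it is 'present'.
C1 (derived state 'present') is shared by Delta, Epsilon, Eta, Gamma, and Zeta — a synapomorphy uniting that clade.
Only Delta and Zeta show the derived state 'present' for C2, supporting them as a clade.
C3: derived state 'present' in Delta, Epsilon, Eta, and Zeta only — synapomorphy for {Delta, Epsilon, Eta, Zeta}.
C4: derived state 'absent' in Delta, Epsilon, and Zeta only — synapomorphy for {Delta, Epsilon, Zeta}.
C5 (state 'present') occurs in Delta and Eta but conflicts with the nesting implied by the other characters — most parsimoniously interpreted as homoplasy.
Most parsimonious ingroup topology: ((((Epsilon,(Zeta,Delta)),Eta),Gamma),Beta).
Zeta and Delta form a cherry on this tree, so they are sister taxa.

Delta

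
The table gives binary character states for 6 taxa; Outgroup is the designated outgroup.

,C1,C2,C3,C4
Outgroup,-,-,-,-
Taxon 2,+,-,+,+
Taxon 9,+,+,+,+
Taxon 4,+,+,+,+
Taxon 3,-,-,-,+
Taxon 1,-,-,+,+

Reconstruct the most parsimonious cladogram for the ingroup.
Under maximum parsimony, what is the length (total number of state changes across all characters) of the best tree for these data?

The outgroup has state '-' for every character, so '+' is the derived state throughout.
Only Taxon 2, Taxon 4, and Taxon 9 show the derived state '+' for C1, supporting them as a clade.
C2: derived state '+' in Taxon 4 and Taxon 9 only — synapomorphy for {Taxon 4, Taxon 9}.
C3 (derived state '+') is shared by Taxon 1, Taxon 2, Taxon 4, and Taxon 9 — a synapomorphy uniting that clade.
C4 (derived state '+') is shared by all ingroup taxa — unites the whole ingroup.
Most parsimonious ingroup topology: (((Taxon 2,(Taxon 9,Taxon 4)),Taxon 1),Taxon 3).
Changes per character on this tree: C1: 1; C2: 1; C3: 1; C4: 1.
Total = 4.

4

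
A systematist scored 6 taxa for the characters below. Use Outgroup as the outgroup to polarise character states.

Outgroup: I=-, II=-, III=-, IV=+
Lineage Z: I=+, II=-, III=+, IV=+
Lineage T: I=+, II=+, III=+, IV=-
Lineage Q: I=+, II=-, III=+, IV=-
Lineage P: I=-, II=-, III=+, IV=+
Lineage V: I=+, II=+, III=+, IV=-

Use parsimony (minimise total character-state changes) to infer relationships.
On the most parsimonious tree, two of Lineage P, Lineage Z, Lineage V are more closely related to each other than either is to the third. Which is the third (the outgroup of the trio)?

Character polarity is set by the outgroup: the derived state is whichever differs from the outgroup's state, so for IV the derived state is '-', and for the remaining characters it is '+'.
Only Lineage Q, Lineage T, Lineage V, and Lineage Z show the derived state '+' for I, supporting them as a clade.
II: derived state '+' in Lineage T and Lineage V only — synapomorphy for {Lineage T, Lineage V}.
All ingroup taxa share the derived state '+' for III; it defines the ingroup but does not resolve relationships within it.
Only Lineage Q, Lineage T, and Lineage V show the derived state '-' for IV, supporting them as a clade.
Most parsimonious ingroup topology: ((Lineage Z,((Lineage T,Lineage V),Lineage Q)),Lineage P).
Lineage V and Lineage Z share a more recent common ancestor with each other than either does with Lineage P, so Lineage P is the least closely related of the three.

Lineage P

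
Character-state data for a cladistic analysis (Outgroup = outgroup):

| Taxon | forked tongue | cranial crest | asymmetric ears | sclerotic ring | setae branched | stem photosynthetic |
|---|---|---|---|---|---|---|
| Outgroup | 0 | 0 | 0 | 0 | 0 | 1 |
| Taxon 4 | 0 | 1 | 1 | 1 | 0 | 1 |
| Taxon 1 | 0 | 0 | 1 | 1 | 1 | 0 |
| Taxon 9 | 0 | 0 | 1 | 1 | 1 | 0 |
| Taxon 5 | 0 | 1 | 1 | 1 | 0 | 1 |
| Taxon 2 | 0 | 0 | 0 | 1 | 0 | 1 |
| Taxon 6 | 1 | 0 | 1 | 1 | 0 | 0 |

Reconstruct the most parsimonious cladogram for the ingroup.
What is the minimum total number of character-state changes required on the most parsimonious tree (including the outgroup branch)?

6

Character polarity is set by the outgroup: the derived state is whichever differs from the outgroup's state, so for stem photosynthetic the derived state is '0', and for the remaining characters it is '1'.
forked tongue: derived state '1' in Taxon 6 only — an autapomorphy, so it tells us nothing about relationships among taxa.
cranial crest: derived state '1' in Taxon 4 and Taxon 5 only — synapomorphy for {Taxon 4, Taxon 5}.
asymmetric ears: derived state '1' in Taxon 1, Taxon 4, Taxon 5, Taxon 6, and Taxon 9 only — synapomorphy for {Taxon 1, Taxon 4, Taxon 5, Taxon 6, Taxon 9}.
sclerotic ring (derived state '1') is shared by all ingroup taxa — unites the whole ingroup.
setae branched (derived state '1') is shared by Taxon 1 and Taxon 9 — a synapomorphy uniting that clade.
stem photosynthetic (derived state '0') is shared by Taxon 1, Taxon 6, and Taxon 9 — a synapomorphy uniting that clade.
Most parsimonious ingroup topology: (((Taxon 4,Taxon 5),((Taxon 1,Taxon 9),Taxon 6)),Taxon 2).
Changes per character on this tree: forked tongue: 1; cranial crest: 1; asymmetric ears: 1; sclerotic ring: 1; setae branched: 1; stem photosynthetic: 1.
Total = 6.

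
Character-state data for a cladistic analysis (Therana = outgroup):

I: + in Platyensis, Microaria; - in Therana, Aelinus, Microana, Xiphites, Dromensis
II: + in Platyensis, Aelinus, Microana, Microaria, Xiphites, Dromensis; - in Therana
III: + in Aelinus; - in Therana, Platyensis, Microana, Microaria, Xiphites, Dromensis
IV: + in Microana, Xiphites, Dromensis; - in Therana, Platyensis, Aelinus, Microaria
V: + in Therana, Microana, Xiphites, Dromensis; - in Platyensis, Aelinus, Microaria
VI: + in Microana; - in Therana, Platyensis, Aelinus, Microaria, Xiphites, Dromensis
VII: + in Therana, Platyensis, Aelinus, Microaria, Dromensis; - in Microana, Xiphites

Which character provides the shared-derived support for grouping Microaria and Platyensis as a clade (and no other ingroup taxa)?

Character polarity is set by the outgroup: the derived state is whichever differs from the outgroup's state, so for V, VII the derived state is '-', and for the remaining characters it is '+'.
Only Microaria and Platyensis show the derived state '+' for I, supporting them as a clade.
All ingroup taxa share the derived state '+' for II; it defines the ingroup but does not resolve relationships within it.
III: derived state '+' in Aelinus only — an autapomorphy, so it tells us nothing about relationships among taxa.
Only Dromensis, Microana, and Xiphites show the derived state '+' for IV, supporting them as a clade.
V (derived state '-') is shared by Aelinus, Microaria, and Platyensis — a synapomorphy uniting that clade.
VI: derived state '+' in Microana only — an autapomorphy, so it tells us nothing about relationships among taxa.
VII (derived state '-') is shared by Microana and Xiphites — a synapomorphy uniting that clade.
Most parsimonious ingroup topology: (((Platyensis,Microaria),Aelinus),((Microana,Xiphites),Dromensis)).
The clade {Microaria, Platyensis} is supported by I: its derived state '+' occurs in exactly those taxa and in no other taxon (including the outgroup).

I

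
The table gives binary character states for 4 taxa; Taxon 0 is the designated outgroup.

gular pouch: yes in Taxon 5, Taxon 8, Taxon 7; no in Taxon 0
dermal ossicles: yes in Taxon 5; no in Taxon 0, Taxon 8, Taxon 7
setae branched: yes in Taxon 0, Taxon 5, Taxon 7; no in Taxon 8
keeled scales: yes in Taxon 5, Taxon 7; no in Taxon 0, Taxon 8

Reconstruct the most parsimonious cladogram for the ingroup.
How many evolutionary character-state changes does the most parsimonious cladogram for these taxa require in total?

Character polarity is set by the outgroup: the derived state is whichever differs from the outgroup's state, so for setae branched the derived state is 'no', and for the remaining characters it is 'yes'.
All ingroup taxa share the derived state 'yes' for gular pouch; it defines the ingroup but does not resolve relationships within it.
dermal ossicles (derived state 'yes') is unique to Taxon 5 (autapomorphy; uninformative for grouping).
setae branched (derived state 'no') is unique to Taxon 8 (autapomorphy; uninformative for grouping).
keeled scales (derived state 'yes') is shared by Taxon 5 and Taxon 7 — a synapomorphy uniting that clade.
Most parsimonious ingroup topology: ((Taxon 5,Taxon 7),Taxon 8).
Changes per character on this tree: gular pouch: 1; dermal ossicles: 1; setae branched: 1; keeled scales: 1.
Total = 4.

4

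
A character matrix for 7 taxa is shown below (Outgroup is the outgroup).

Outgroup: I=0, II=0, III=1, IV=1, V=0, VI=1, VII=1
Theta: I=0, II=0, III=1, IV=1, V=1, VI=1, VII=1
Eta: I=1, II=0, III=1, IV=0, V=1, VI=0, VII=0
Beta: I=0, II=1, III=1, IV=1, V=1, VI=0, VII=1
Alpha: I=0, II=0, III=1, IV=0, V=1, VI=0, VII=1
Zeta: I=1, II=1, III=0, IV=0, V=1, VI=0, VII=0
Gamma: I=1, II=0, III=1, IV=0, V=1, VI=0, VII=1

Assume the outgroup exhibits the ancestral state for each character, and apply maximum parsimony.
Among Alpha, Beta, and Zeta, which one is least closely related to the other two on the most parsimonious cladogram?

Character polarity is set by the outgroup: the derived state is whichever differs from the outgroup's state, so for III, IV, VI, VII the derived state is '0', and for the remaining characters it is '1'.
Only Eta, Gamma, and Zeta show the derived state '1' for I, supporting them as a clade.
II groups Beta and Zeta, which is incompatible with the clades supported by the remaining characters; treating it as convergent (homoplasy) costs fewer steps than any alternative tree.
III (derived state '0') is unique to Zeta (autapomorphy; uninformative for grouping).
IV (derived state '0') is shared by Alpha, Eta, Gamma, and Zeta — a synapomorphy uniting that clade.
All ingroup taxa share the derived state '1' for V; it defines the ingroup but does not resolve relationships within it.
Only Alpha, Beta, Eta, Gamma, and Zeta show the derived state '0' for VI, supporting them as a clade.
VII (derived state '0') is shared by Eta and Zeta — a synapomorphy uniting that clade.
Most parsimonious ingroup topology: (Theta,((((Eta,Zeta),Gamma),Alpha),Beta)).
Alpha and Zeta share a more recent common ancestor with each other than either does with Beta, so Beta is the least closely related of the three.

Beta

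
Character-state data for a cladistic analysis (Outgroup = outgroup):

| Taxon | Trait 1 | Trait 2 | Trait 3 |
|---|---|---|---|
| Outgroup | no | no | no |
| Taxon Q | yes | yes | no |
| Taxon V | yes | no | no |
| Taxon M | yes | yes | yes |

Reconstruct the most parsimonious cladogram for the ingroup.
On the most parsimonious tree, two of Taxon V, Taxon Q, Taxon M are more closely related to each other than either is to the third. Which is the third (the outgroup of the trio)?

Taxon V

The outgroup has state 'no' for every character, so 'yes' is the derived state throughout.
Trait 1 (derived state 'yes') is shared by all ingroup taxa — unites the whole ingroup.
Trait 2: derived state 'yes' in Taxon M and Taxon Q only — synapomorphy for {Taxon M, Taxon Q}.
Trait 3: derived state 'yes' in Taxon M only — an autapomorphy, so it tells us nothing about relationships among taxa.
Most parsimonious ingroup topology: ((Taxon Q,Taxon M),Taxon V).
Taxon Q and Taxon M share a more recent common ancestor with each other than either does with Taxon V, so Taxon V is the least closely related of the three.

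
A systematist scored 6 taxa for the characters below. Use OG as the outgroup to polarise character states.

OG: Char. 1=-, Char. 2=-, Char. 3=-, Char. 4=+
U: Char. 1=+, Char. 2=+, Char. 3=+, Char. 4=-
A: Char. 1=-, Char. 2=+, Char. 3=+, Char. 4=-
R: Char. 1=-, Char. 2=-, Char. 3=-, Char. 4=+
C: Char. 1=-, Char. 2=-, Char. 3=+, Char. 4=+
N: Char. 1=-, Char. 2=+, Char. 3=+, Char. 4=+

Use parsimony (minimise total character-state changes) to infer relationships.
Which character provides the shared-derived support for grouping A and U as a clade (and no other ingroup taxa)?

Char. 4

Character polarity is set by the outgroup: the derived state is whichever differs from the outgroup's state, so for Char. 4 the derived state is '-', and for the remaining characters it is '+'.
Char. 1: derived state '+' in U only — an autapomorphy, so it tells us nothing about relationships among taxa.
Char. 2: derived state '+' in A, N, and U only — synapomorphy for {A, N, U}.
Only A, C, N, and U show the derived state '+' for Char. 3, supporting them as a clade.
Char. 4: derived state '-' in A and U only — synapomorphy for {A, U}.
Most parsimonious ingroup topology: ((((U,A),N),C),R).
The clade {A, U} is supported by Char. 4: its derived state '-' occurs in exactly those taxa and in no other taxon (including the outgroup).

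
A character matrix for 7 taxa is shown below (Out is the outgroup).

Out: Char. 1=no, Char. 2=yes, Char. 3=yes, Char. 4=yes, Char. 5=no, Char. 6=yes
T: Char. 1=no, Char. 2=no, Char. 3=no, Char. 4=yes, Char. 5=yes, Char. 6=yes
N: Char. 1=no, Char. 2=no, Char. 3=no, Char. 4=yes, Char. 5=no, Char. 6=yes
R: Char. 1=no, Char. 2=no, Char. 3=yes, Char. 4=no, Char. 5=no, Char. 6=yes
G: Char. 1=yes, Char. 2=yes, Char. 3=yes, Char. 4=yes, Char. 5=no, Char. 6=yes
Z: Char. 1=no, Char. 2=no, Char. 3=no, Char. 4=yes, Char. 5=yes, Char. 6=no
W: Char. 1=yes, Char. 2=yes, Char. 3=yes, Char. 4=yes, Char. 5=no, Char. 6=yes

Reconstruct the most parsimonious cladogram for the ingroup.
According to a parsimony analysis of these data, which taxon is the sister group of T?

Z

Character polarity is set by the outgroup: the derived state is whichever differs from the outgroup's state, so for Char. 2, Char. 3, Char. 4, Char. 6 the derived state is 'no', and for the remaining characters it is 'yes'.
Char. 1 (derived state 'yes') is shared by G and W — a synapomorphy uniting that clade.
Only N, R, T, and Z show the derived state 'no' for Char. 2, supporting them as a clade.
Char. 3 (derived state 'no') is shared by N, T, and Z — a synapomorphy uniting that clade.
Char. 4 (derived state 'no') is unique to R (autapomorphy; uninformative for grouping).
Only T and Z show the derived state 'yes' for Char. 5, supporting them as a clade.
Char. 6 (derived state 'no') is unique to Z (autapomorphy; uninformative for grouping).
Most parsimonious ingroup topology: ((((T,Z),N),R),(G,W)).
T and Z form a cherry on this tree, so they are sister taxa.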